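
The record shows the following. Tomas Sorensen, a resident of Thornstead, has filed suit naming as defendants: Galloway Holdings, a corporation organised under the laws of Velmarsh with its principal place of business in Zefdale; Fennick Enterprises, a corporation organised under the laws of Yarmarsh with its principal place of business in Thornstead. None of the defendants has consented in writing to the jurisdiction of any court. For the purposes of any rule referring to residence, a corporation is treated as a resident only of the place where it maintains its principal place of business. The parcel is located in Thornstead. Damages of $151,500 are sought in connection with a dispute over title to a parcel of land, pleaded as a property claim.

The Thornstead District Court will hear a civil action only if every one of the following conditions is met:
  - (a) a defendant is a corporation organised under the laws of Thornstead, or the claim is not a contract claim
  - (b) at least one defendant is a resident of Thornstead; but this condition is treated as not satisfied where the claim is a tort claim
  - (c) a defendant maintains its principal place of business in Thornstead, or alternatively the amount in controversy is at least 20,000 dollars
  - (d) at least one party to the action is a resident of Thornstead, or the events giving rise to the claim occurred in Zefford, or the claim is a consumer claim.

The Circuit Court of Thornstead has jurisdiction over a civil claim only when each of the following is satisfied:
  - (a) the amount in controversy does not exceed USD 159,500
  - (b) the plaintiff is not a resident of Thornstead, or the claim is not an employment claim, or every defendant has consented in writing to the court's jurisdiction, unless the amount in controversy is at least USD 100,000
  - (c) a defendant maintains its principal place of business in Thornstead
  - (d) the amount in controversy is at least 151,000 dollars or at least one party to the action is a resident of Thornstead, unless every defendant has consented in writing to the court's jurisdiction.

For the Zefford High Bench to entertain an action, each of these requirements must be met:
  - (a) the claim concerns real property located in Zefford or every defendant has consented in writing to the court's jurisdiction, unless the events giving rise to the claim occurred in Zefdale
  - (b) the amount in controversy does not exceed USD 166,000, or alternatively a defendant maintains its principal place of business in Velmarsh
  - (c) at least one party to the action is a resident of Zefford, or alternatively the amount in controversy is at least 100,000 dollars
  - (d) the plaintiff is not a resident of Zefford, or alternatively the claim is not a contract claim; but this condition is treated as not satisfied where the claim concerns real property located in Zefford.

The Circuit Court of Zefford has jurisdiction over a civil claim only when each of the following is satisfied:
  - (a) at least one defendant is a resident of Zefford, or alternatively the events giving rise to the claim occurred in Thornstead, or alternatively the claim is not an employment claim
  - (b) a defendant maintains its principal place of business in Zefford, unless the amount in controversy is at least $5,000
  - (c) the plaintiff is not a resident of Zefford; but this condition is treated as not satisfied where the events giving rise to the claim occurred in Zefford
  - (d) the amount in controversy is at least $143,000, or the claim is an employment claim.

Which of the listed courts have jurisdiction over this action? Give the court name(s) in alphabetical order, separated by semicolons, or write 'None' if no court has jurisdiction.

the Circuit Court of Thornstead; the Circuit Court of Zefford; the Thornstead District Court

The Thornstead District Court:
  (a) The claim is a property claim, not a contract claim — that alternative is enough. Met.
  (b) Fennick Enterprises resides in Thornstead. The carve-out does not apply: the claim is a property claim, not a tort claim. Met.
  (c) Fennick Enterprises has its principal place of business in Thornstead, which satisfies one of the alternatives. Condition met.
  (d) Tomas Sorensen resides in Thornstead, so one alternative holds. Condition met.
  → All conditions met; jurisdiction exists.
The Circuit Court of Thornstead:
  (a) The amount in controversy is $151,500, within the 159,500 dollars ceiling. Satisfied.
  (b) The claim is a property claim, not an employment claim — that alternative is enough. Met.
  (c) Fennick Enterprises has its principal place of business in Thornstead. Condition met.
  (d) The amount in controversy is $151,500, which meets the $151,000 floor, so one alternative holds. Satisfied.
  → The court has jurisdiction.
The Zefford High Bench:
  (a) The property lies in Thornstead, not Zefford; no such written consent has been filed — every alternative fails. The proviso offers no rescue either, since the operative events occurred in Thornstead, not Zefdale. Not met.
  (b) The amount in controversy is $151,500, within the 166,000 dollars ceiling, which satisfies one of the alternatives. Met.
  (c) The amount in controversy is USD 151,500, which meets the $100,000 floor, so one alternative holds. Condition met.
  (d) The plaintiff resides in Thornstead, which is not Zefford — that alternative is enough. And the carve-out is inapplicable — the property lies in Thornstead, not Zefford. Condition met.
  → The court lacks jurisdiction.
The Circuit Court of Zefford:
  (a) The operative events occurred in Thornstead, which satisfies one of the alternatives. Satisfied.
  (b) The corporate defendant(s) have their principal place of business in Thornstead, Zefdale, not Zefford. The proviso rescues it, though: the amount in controversy is $151,500, which meets the 5,000 dollars floor. Condition met.
  (c) The plaintiff resides in Thornstead, which is not Zefford. The carve-out does not apply: the operative events occurred in Thornstead, not Zefford. Condition met.
  (d) The amount in controversy is 151,500 dollars, which meets the USD 143,000 floor, which satisfies one of the alternatives. Satisfied.
  → The court has jurisdiction.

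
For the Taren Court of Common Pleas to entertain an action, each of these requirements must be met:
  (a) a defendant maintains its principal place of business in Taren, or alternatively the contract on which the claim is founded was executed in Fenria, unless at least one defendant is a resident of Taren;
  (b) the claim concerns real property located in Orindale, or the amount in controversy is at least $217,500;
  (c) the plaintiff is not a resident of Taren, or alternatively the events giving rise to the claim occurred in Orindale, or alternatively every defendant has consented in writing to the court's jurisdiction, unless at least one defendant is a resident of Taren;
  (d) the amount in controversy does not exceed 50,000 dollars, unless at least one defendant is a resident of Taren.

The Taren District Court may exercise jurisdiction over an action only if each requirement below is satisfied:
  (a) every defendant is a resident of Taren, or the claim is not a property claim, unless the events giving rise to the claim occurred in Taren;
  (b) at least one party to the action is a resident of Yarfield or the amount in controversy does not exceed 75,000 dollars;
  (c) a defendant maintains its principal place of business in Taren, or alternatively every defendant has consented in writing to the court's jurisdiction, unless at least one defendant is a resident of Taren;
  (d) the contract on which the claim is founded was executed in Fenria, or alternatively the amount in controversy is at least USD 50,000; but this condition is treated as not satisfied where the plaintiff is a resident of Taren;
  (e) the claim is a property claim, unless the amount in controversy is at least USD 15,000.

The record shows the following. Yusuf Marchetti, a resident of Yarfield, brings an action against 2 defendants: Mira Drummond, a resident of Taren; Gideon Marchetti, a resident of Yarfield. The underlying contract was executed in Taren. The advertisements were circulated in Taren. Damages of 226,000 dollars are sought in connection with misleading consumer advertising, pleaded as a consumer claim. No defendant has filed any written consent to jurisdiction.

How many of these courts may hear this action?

The Taren Court of Common Pleas:
  (a) No defendant is a corporation; the contract was executed in Taren, not Fenria — none of the alternatives is met. However, Mira Drummond resides in Taren, so the 'unless' proviso supplies this condition. Condition met.
  (b) The amount in controversy is 226,000 dollars, which meets the 217,500 dollars floor, so this disjunct is met. Condition met.
  (c) The plaintiff resides in Yarfield, which is not Taren, so this disjunct is met. Condition met.
  (d) The amount in controversy is 226,000 dollars, above the 50,000 dollars ceiling. The proviso rescues it, though: Mira Drummond resides in Taren. Condition met.
  → All conditions met; jurisdiction exists.
The Taren District Court:
  (a) The claim is a consumer claim, not a property claim, so one alternative holds. Condition met.
  (b) Yusuf Marchetti resides in Yarfield, which satisfies one of the alternatives. Satisfied.
  (c) No defendant is a corporation; no such written consent has been filed — every alternative fails. However, Mira Drummond resides in Taren, so the 'unless' proviso supplies this condition. Met.
  (d) The amount in controversy is USD 226,000, which meets the USD 50,000 floor, which satisfies one of the alternatives. The carve-out does not apply: the plaintiff resides in Yarfield, not Taren. Satisfied.
  (e) The claim is a consumer claim, not a property claim. The proviso rescues it, though: the amount in controversy is 226,000 dollars, which meets the $15,000 floor. Condition met.
  → Jurisdiction lies.
Courts with jurisdiction: the Taren Court of Common Pleas, the Taren District Court — 2 in total.

2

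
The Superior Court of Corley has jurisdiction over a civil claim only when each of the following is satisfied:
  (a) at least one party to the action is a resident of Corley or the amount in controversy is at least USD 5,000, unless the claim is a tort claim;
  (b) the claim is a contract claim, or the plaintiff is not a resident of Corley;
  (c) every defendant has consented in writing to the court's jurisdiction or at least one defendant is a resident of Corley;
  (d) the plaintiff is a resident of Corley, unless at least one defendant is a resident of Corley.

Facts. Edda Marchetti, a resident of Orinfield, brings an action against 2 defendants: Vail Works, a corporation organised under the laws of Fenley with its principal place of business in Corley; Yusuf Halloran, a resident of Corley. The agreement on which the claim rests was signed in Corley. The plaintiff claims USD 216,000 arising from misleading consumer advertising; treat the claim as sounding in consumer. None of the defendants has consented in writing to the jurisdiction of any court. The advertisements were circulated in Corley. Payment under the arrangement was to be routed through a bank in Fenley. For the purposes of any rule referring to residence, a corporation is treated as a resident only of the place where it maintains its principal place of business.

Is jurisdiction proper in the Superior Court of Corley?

The Superior Court of Corley:
  (a) Vail Works resides in Corley, so this disjunct is met. Met.
  (b) The plaintiff resides in Orinfield, which is not Corley — that alternative is enough. Met.
  (c) Vail Works resides in Corley, so one alternative holds. Condition met.
  (d) The plaintiff resides in Orinfield, not Corley. The proviso rescues it, though: Vail Works resides in Corley. Satisfied.
  → Jurisdiction lies.

Yes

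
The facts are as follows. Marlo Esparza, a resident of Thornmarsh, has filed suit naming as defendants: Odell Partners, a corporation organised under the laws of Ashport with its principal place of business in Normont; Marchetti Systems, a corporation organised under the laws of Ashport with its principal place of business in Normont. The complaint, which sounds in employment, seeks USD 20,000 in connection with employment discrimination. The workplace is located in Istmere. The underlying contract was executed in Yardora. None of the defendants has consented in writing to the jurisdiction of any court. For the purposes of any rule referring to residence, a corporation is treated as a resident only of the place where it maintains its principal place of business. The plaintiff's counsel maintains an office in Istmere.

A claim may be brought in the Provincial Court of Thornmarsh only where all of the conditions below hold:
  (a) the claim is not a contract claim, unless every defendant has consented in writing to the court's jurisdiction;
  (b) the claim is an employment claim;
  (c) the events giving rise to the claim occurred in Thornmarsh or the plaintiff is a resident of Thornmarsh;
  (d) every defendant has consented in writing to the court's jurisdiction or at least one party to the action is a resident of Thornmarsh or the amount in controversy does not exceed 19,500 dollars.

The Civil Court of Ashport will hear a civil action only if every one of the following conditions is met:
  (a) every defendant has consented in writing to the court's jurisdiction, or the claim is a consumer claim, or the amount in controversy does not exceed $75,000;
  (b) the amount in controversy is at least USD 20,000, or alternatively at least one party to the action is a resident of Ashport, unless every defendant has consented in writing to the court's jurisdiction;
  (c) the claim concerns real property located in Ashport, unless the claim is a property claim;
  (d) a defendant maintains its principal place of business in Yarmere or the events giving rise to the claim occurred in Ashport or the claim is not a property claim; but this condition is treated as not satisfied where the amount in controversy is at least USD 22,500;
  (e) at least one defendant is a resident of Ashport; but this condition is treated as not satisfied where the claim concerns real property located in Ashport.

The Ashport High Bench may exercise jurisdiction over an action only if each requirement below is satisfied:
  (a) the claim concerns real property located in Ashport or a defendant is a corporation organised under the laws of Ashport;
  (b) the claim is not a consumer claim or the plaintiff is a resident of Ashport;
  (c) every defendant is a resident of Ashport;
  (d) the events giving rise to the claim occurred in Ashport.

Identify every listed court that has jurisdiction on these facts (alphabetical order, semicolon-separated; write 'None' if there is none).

the Provincial Court of Thornmarsh

The Provincial Court of Thornmarsh:
  (a) The claim is an employment claim, not a contract claim. Condition met.
  (b) The claim is an employment claim. Condition met.
  (c) The plaintiff resides in Thornmarsh — that alternative is enough. Satisfied.
  (d) Marlo Esparza resides in Thornmarsh, so this disjunct is met. Satisfied.
  → Jurisdiction lies.
The Civil Court of Ashport:
  (a) The amount in controversy is USD 20,000, within the 75,000 dollars ceiling — that alternative is enough. Satisfied.
  (b) The amount in controversy is $20,000, which meets the $20,000 floor, so one alternative holds. Met.
  (c) The claim does not concern real property. Nor does the 'unless' clause help: the claim is an employment claim, not a property claim. Fails.
  (d) The claim is an employment claim, not a property claim, so this disjunct is met. The exception is not triggered, since the amount in controversy is USD 20,000, below the $22,500 floor. Condition met.
  (e) No defendant resides in Ashport (they reside in Normont, Normont). Condition not met.
  → No jurisdiction.
The Ashport High Bench:
  (a) Odell Partners is organised under the laws of Ashport — that alternative is enough. Satisfied.
  (b) The claim is an employment claim, not a consumer claim, so one alternative holds. Satisfied.
  (c) The defendants reside as follows — Odell Partners in Normont, Marchetti Systems in Normont — not all in Ashport. Not met.
  (d) The operative events occurred in Istmere, not Ashport. Not met.
  → No jurisdiction.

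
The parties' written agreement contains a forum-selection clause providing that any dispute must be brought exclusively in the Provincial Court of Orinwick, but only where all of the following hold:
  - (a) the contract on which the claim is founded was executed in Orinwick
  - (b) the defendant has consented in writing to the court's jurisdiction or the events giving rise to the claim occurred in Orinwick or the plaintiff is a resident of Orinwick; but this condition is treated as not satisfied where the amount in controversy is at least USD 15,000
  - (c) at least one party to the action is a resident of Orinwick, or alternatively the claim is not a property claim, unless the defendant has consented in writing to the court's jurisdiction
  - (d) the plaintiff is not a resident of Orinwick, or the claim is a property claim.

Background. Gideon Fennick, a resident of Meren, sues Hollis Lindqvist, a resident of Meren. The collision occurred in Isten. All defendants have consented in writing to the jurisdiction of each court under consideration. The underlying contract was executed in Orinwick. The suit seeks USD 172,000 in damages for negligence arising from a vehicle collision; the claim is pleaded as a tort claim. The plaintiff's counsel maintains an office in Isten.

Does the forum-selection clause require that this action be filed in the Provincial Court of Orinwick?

No

The Provincial Court of Orinwick:
  (a) The contract was executed in Orinwick. Met.
  (b) Every defendant has filed written consent — that alternative is enough. However, the amount in controversy is 172,000 dollars, which meets the USD 15,000 floor, which falls within the stated exception and so defeats the condition. Not met.
  (c) The claim is a tort claim, not a property claim, which satisfies one of the alternatives. Satisfied.
  (d) The plaintiff resides in Meren, which is not Orinwick — that alternative is enough. Condition met.
  → Forum clause is not triggered.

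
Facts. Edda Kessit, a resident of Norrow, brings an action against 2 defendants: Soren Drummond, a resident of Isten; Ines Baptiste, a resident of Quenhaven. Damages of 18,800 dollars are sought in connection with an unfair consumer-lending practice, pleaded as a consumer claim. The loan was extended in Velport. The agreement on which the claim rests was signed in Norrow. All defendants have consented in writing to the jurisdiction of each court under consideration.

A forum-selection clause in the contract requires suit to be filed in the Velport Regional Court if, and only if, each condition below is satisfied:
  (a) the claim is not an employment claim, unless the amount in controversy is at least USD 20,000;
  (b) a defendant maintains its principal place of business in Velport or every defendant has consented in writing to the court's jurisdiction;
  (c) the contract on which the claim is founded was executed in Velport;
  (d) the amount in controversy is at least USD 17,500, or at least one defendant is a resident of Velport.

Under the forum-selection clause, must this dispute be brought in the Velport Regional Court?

The Velport Regional Court:
  (a) The claim is a consumer claim, not an employment claim. Met.
  (b) Every defendant has filed written consent — that alternative is enough. Condition met.
  (c) The contract was executed in Norrow, not Velport. Fails.
  (d) The amount in controversy is USD 18,800, which meets the USD 17,500 floor — that alternative is enough. Condition met.
  → Forum clause is not triggered.

No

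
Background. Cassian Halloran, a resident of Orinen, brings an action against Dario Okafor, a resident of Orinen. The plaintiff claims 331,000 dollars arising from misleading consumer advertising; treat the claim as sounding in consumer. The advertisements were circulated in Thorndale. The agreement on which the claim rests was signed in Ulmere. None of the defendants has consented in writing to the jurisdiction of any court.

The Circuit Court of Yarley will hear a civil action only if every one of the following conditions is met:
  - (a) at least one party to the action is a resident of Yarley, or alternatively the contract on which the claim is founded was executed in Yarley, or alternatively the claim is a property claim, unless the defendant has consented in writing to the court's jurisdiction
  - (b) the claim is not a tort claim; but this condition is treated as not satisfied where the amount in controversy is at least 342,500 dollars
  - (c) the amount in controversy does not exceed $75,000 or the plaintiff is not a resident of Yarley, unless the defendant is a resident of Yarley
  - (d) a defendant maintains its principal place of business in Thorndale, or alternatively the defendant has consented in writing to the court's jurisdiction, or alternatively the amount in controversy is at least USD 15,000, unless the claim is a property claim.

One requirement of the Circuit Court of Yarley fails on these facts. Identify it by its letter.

(a)

The Circuit Court of Yarley:
  (a) No party resides in Yarley; the contract was executed in Ulmere, not Yarley; the claim is a consumer claim, not a property claim — every alternative fails. Nor does the 'unless' clause help: no such written consent has been filed. Fails.
  (b) The claim is a consumer claim, not a tort claim. And the carve-out is inapplicable — the amount in controversy is $331,000, below the 342,500 dollars floor. Condition met.
  (c) The plaintiff resides in Orinen, which is not Yarley, so one alternative holds. Condition met.
  (d) The amount in controversy is 331,000 dollars, which meets the $15,000 floor, so this disjunct is met. Condition met.
Only condition (a) fails.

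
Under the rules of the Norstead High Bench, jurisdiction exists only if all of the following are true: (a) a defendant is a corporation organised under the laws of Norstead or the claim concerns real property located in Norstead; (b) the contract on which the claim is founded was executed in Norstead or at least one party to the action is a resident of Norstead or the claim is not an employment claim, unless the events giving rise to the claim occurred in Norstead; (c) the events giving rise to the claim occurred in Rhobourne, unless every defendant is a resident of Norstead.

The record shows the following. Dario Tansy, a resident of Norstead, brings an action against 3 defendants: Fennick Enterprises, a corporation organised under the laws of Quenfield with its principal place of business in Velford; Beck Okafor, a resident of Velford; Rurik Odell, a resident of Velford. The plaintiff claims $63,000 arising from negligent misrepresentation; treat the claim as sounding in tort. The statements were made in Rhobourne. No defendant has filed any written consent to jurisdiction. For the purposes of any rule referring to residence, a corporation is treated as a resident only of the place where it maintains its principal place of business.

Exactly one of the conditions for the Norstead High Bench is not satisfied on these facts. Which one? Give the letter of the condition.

The Norstead High Bench:
  (a) The corporate defendant(s) are organised in Quenfield, not Norstead; the claim does not concern real property — every alternative fails. Condition not met.
  (b) Dario Tansy resides in Norstead, which satisfies one of the alternatives. Satisfied.
  (c) The operative events occurred in Rhobourne. Satisfied.
Only condition (a) fails.

(a)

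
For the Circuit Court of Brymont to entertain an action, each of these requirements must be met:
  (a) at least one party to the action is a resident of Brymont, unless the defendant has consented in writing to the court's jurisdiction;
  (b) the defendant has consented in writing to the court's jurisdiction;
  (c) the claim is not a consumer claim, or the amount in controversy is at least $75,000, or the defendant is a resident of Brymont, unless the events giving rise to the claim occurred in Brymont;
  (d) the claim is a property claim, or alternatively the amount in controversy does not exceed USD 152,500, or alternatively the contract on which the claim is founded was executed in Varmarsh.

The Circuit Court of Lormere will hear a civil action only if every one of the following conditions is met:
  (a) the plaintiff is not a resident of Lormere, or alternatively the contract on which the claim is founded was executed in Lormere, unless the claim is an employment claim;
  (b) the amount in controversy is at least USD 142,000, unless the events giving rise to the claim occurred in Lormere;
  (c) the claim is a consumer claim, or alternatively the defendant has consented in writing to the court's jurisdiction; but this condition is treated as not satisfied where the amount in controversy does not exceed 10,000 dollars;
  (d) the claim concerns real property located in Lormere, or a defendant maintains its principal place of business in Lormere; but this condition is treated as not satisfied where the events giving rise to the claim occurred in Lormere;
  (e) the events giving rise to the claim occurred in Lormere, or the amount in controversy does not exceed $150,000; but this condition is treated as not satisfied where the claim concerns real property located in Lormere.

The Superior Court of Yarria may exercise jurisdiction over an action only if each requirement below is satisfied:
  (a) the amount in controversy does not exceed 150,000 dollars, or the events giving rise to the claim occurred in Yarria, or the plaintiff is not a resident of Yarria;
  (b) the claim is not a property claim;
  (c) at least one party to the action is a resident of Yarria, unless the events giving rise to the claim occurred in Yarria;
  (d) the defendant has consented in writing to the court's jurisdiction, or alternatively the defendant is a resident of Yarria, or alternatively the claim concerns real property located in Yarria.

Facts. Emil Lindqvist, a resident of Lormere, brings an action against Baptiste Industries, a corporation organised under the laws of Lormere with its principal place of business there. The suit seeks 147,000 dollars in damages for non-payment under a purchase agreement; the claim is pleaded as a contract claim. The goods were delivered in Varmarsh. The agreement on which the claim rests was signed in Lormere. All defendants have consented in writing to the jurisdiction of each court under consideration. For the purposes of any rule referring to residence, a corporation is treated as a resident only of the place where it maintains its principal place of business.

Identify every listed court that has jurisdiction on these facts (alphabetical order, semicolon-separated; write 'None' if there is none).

The Circuit Court of Brymont:
  (a) No party resides in Brymont. The proviso rescues it, though: every defendant has filed written consent. Condition met.
  (b) Every defendant has filed written consent. Met.
  (c) The claim is a contract claim, not a consumer claim, so one alternative holds. Met.
  (d) The amount in controversy is USD 147,000, within the 152,500 dollars ceiling, which satisfies one of the alternatives. Met.
  → Every requirement is satisfied — jurisdiction.
The Circuit Court of Lormere:
  (a) The contract was executed in Lormere, so one alternative holds. Condition met.
  (b) The amount in controversy is 147,000 dollars, which meets the $142,000 floor. Met.
  (c) Every defendant has filed written consent, so this disjunct is met. And the carve-out is inapplicable — the amount in controversy is 147,000 dollars, above the 10,000 dollars ceiling. Met.
  (d) Baptiste Industries has its principal place of business in Lormere, so this disjunct is met. The exception is not triggered, since the operative events occurred in Varmarsh, not Lormere. Satisfied.
  (e) The amount in controversy is 147,000 dollars, within the 150,000 dollars ceiling, which satisfies one of the alternatives. And the carve-out is inapplicable — the claim does not concern real property. Condition met.
  → Jurisdiction lies.
The Superior Court of Yarria:
  (a) The amount in controversy is 147,000 dollars, within the 150,000 dollars ceiling, which satisfies one of the alternatives. Met.
  (b) The claim is a contract claim, not a property claim. Condition met.
  (c) No party resides in Yarria. The proviso offers no rescue either, since the operative events occurred in Varmarsh, not Yarria. Not satisfied.
  (d) Every defendant has filed written consent, so this disjunct is met. Met.
  → Not every requirement is met — no jurisdiction.

the Circuit Court of Brymont; the Circuit Court of Lormere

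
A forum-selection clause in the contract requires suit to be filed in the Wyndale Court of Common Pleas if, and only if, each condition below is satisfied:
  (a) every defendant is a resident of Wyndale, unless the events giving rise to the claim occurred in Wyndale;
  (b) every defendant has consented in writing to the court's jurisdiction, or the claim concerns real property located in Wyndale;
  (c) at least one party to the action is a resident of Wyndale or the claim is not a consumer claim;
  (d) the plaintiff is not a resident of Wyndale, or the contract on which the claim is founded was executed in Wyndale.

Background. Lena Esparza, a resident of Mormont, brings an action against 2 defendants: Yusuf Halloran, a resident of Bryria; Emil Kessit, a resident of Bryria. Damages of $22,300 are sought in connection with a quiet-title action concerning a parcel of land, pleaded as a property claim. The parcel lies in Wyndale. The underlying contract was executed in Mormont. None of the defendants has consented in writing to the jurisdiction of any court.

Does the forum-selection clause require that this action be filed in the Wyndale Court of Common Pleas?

Yes

The Wyndale Court of Common Pleas:
  (a) The defendants reside as follows — Yusuf Halloran in Bryria, Emil Kessit in Bryria — not all in Wyndale. But the operative events occurred in Wyndale, and the 'unless' clause therefore excuses the requirement. Met.
  (b) The property lies in Wyndale — that alternative is enough. Met.
  (c) The claim is a property claim, not a consumer claim, so one alternative holds. Satisfied.
  (d) The plaintiff resides in Mormont, which is not Wyndale, which satisfies one of the alternatives. Satisfied.
  → Forum clause is triggered.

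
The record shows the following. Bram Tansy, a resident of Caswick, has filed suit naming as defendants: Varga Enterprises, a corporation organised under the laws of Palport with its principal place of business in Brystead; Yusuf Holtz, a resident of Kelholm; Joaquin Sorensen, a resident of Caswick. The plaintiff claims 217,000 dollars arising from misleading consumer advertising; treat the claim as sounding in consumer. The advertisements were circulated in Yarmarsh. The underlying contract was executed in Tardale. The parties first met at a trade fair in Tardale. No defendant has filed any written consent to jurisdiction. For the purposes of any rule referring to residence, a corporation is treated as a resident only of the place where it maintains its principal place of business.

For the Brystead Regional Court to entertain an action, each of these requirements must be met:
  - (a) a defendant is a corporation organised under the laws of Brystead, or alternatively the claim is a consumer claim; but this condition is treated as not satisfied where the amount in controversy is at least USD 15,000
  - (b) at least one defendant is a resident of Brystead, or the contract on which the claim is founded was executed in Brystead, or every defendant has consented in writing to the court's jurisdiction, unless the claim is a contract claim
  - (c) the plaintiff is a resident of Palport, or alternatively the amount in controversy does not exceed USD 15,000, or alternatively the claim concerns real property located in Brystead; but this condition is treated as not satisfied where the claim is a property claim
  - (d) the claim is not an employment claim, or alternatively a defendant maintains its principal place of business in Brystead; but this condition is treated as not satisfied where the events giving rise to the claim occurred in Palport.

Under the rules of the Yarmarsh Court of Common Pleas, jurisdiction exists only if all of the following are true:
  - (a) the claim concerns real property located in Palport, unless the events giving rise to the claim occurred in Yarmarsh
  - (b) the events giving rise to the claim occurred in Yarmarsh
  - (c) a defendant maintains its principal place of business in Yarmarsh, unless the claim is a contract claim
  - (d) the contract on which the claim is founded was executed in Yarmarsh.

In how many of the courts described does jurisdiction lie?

0

The Brystead Regional Court:
  (a) The claim is a consumer claim, so one alternative holds. But the carve-out bites: the amount in controversy is USD 217,000, which meets the 15,000 dollars floor. Not satisfied.
  (b) Varga Enterprises resides in Brystead, so one alternative holds. Met.
  (c) The plaintiff resides in Caswick, not Palport; the amount in controversy is USD 217,000, above the $15,000 ceiling; the claim does not concern real property — no alternative holds. Not satisfied.
  (d) The claim is a consumer claim, not an employment claim — that alternative is enough. The exception is not triggered, since the operative events occurred in Yarmarsh, not Palport. Met.
  → No jurisdiction.
The Yarmarsh Court of Common Pleas:
  (a) The claim does not concern real property. However, the operative events occurred in Yarmarsh, so the 'unless' proviso supplies this condition. Satisfied.
  (b) The operative events occurred in Yarmarsh. Satisfied.
  (c) The corporate defendant(s) have their principal place of business in Brystead, not Yarmarsh. The proviso offers no rescue either, since the claim is a consumer claim, not a contract claim. Not met.
  (d) The contract was executed in Tardale, not Yarmarsh. Condition not met.
  → Not every requirement is met — no jurisdiction.
No court satisfies all of its conditions.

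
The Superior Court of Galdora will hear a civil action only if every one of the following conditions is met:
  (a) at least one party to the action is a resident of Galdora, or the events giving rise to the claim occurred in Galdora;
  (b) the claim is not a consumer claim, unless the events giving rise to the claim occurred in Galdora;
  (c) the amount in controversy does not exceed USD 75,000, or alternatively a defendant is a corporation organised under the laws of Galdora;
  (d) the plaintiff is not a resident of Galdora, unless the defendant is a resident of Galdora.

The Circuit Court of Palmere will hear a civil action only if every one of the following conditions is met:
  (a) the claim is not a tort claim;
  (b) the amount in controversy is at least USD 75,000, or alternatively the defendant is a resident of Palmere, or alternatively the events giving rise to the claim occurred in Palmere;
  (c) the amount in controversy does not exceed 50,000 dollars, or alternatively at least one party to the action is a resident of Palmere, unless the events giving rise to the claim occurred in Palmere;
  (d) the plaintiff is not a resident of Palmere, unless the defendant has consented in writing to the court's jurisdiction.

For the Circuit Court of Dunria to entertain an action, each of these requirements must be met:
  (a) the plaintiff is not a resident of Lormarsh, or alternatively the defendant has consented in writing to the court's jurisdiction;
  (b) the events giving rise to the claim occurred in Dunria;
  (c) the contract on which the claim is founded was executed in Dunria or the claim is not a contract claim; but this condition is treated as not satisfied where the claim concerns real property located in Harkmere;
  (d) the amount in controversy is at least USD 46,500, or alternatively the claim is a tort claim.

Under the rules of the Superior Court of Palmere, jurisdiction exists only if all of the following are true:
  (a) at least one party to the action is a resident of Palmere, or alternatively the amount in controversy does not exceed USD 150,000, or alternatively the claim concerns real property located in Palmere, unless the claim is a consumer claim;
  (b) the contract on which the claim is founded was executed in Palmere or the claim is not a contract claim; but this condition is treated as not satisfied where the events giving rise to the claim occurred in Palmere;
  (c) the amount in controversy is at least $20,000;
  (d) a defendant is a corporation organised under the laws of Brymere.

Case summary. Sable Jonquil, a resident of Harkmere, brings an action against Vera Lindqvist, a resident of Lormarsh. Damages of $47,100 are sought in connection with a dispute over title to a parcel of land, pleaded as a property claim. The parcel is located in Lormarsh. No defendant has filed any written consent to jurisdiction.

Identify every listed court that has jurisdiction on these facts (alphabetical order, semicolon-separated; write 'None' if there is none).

The Superior Court of Galdora:
  (a) No party resides in Galdora; the operative events occurred in Lormarsh, not Galdora — none of the alternatives is met. Fails.
  (b) The claim is a property claim, not a consumer claim. Satisfied.
  (c) The amount in controversy is USD 47,100, within the $75,000 ceiling, so one alternative holds. Condition met.
  (d) The plaintiff resides in Harkmere, which is not Galdora. Condition met.
  → No jurisdiction.
The Circuit Court of Palmere:
  (a) The claim is a property claim, not a tort claim. Satisfied.
  (b) The amount in controversy is $47,100, below the 75,000 dollars floor; the defendant resides in Lormarsh, not Palmere; the operative events occurred in Lormarsh, not Palmere — every alternative fails. Not satisfied.
  (c) The amount in controversy is 47,100 dollars, within the 50,000 dollars ceiling, so one alternative holds. Condition met.
  (d) The plaintiff resides in Harkmere, which is not Palmere. Satisfied.
  → The court lacks jurisdiction.
The Circuit Court of Dunria:
  (a) The plaintiff resides in Harkmere, which is not Lormarsh, so this disjunct is met. Satisfied.
  (b) The operative events occurred in Lormarsh, not Dunria. Condition not met.
  (c) The claim is a property claim, not a contract claim, so this disjunct is met. The carve-out does not apply: the property lies in Lormarsh, not Harkmere. Satisfied.
  (d) The amount in controversy is USD 47,100, which meets the 46,500 dollars floor, so this disjunct is met. Condition met.
  → No jurisdiction.
The Superior Court of Palmere:
  (a) The amount in controversy is 47,100 dollars, within the USD 150,000 ceiling, which satisfies one of the alternatives. Satisfied.
  (b) The claim is a property claim, not a contract claim — that alternative is enough. The exception is not triggered, since the operative events occurred in Lormarsh, not Palmere. Condition met.
  (c) The amount in controversy is $47,100, which meets the USD 20,000 floor. Condition met.
  (d) No defendant is a corporation. Not met.
  → No jurisdiction.

None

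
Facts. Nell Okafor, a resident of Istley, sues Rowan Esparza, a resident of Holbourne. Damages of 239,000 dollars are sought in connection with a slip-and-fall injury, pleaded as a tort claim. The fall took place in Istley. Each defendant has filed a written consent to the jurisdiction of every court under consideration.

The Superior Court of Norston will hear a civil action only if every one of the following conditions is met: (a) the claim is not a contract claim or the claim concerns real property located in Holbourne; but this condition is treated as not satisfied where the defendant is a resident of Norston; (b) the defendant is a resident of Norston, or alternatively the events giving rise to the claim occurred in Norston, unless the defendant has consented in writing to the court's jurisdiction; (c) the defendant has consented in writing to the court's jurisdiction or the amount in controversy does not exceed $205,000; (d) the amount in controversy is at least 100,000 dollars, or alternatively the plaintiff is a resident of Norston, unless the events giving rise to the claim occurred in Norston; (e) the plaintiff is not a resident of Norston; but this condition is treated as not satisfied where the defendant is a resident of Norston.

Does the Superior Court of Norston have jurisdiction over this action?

The Superior Court of Norston:
  (a) The claim is a tort claim, not a contract claim, which satisfies one of the alternatives. And the carve-out is inapplicable — the defendant resides in Holbourne, not Norston. Met.
  (b) The defendant resides in Holbourne, not Norston; the operative events occurred in Istley, not Norston — no alternative holds. The proviso rescues it, though: every defendant has filed written consent. Satisfied.
  (c) Every defendant has filed written consent, so this disjunct is met. Condition met.
  (d) The amount in controversy is 239,000 dollars, which meets the 100,000 dollars floor, which satisfies one of the alternatives. Satisfied.
  (e) The plaintiff resides in Istley, which is not Norston. The exception is not triggered, since the defendant resides in Holbourne, not Norston. Met.
  → The court has jurisdiction.

Yes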